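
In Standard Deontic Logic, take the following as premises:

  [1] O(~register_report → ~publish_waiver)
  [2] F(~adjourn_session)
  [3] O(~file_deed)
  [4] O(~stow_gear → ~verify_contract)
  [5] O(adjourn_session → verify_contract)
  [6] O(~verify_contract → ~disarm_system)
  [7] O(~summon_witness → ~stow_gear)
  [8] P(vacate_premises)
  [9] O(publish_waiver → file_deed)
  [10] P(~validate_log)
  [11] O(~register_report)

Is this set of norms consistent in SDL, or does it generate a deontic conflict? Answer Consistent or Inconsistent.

Consistent

Premise 9 is O(publish_waiver → file_deed), but O(publish_waiver) is not derivable from the premises, so it does not yield O(file_deed).
So O(file_deed) is not derivable, and the apparent clash with O(~file_deed) does not arise.
A world satisfying every obligation exists (e.g. adjourn_session=true, disarm_system=false, file_deed=false, publish_waiver=false, register_report=false, stow_gear=true, summon_witness=true, vacate_premises=false, validate_log=false, verify_contract=true); no atom is both obligatory and forbidden, so the set is consistent.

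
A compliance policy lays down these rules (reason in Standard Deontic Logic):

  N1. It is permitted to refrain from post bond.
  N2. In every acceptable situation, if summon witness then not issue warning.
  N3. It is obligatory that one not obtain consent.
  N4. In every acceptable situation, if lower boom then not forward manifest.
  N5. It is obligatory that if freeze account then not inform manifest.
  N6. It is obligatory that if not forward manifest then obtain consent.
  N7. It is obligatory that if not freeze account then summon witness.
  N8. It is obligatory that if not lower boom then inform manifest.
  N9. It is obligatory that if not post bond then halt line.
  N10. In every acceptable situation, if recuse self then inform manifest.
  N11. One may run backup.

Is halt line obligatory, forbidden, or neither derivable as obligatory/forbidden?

Neither

Premise 9 is O(¬post_bond → halt_line), but O(¬post_bond) is not derivable from the premises (the permission P(¬post_bond) asserts only ¬O(post_bond), not O(¬post_bond)), so it does not yield O(halt_line).
No premise or chain of K-axiom applications forces O(halt_line), and none forces O(¬halt_line). So halt_line is neither obligatory nor forbidden under these norms.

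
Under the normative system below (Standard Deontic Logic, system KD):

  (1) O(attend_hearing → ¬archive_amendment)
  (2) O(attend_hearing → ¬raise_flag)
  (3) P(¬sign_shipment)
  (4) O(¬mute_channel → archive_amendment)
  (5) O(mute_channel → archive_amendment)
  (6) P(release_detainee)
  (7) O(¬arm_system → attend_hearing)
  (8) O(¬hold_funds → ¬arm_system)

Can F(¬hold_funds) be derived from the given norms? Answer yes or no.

Premises 4 and 5 are O(¬mute_channel → archive_amendment) and O(mute_channel → archive_amendment); every ideal world satisfies ¬mute_channel or mute_channel, so in either case archive_amendment holds — hence O(archive_amendment).
The contrapositive of premise 1 (O(attend_hearing → ¬archive_amendment)) is O(archive_amendment → ¬attend_hearing), and O(archive_amendment) is already established, so O(¬attend_hearing).
Premise 7 is O(¬arm_system → attend_hearing); contrapositively O(¬attend_hearing → arm_system). Since O(¬attend_hearing) holds, K gives O(arm_system).
Premise 8 is O(¬hold_funds → ¬arm_system); contrapositively O(arm_system → hold_funds). Since O(arm_system) holds, K gives O(hold_funds).
Premises 2, 3, 6 do not contribute to this derivation.
So O(hold_funds) holds, i.e. F(¬hold_funds). The claim follows.

Yes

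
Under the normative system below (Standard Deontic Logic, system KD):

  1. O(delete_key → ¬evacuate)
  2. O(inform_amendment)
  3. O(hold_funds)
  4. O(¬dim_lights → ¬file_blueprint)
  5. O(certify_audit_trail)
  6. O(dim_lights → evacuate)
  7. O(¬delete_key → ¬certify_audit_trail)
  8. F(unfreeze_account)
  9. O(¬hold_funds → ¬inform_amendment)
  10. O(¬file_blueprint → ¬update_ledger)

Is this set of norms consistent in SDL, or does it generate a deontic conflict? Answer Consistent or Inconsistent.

Premise 9 is O(¬hold_funds → ¬inform_amendment), but O(¬hold_funds) is not derivable from the premises, so it does not yield O(¬inform_amendment).
So O(¬inform_amendment) is not derivable, and the apparent clash with O(inform_amendment) does not arise.
A world satisfying every obligation exists (e.g. certify_audit_trail=true, delete_key=true, dim_lights=false, evacuate=false, file_blueprint=false, hold_funds=true, inform_amendment=true, unfreeze_account=false, update_ledger=false); no atom is both obligatory and forbidden, so the set is consistent.

Consistent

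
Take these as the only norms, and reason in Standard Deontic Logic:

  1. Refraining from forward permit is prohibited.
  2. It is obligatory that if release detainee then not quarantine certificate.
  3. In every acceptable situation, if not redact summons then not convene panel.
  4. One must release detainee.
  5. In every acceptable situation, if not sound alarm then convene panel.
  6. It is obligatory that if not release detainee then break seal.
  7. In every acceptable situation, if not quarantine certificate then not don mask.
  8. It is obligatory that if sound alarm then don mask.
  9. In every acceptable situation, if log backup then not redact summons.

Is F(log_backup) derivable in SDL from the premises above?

Yes

From premise 4 we have O(release_detainee).
From O(release_detainee) and premise 2, O(release_detainee → ¬quarantine_certificate), we obtain O(¬quarantine_certificate).
From O(¬quarantine_certificate) and premise 7, O(¬quarantine_certificate → ¬don_mask), we obtain O(¬don_mask).
Premise 8 is O(sound_alarm → don_mask); contrapositively O(¬don_mask → ¬sound_alarm). Since O(¬don_mask) holds, K gives O(¬sound_alarm).
Premise 5 is O(¬sound_alarm → convene_panel); since O(¬sound_alarm), deontic closure gives O(convene_panel).
Premise 3 is O(¬redact_summons → ¬convene_panel); contrapositively O(convene_panel → redact_summons). Since O(convene_panel) holds, K gives O(redact_summons).
Premise 9 is O(log_backup → ¬redact_summons); contrapositively O(redact_summons → ¬log_backup). Since O(redact_summons) holds, K gives O(¬log_backup).
Premises 1, 6 do not contribute to this derivation.
So O(¬log_backup) holds, i.e. F(log_backup). The claim follows.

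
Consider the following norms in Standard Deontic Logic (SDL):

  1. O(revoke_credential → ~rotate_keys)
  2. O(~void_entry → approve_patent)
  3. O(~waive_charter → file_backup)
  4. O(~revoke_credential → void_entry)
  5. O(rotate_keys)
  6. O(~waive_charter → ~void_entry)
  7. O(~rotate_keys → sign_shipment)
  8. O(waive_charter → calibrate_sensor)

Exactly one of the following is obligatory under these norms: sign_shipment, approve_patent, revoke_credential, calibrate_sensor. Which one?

calibrate_sensor

From premise 5 we have O(rotate_keys).
Premise 1 is O(revoke_credential → ~rotate_keys); contrapositively O(rotate_keys → ~revoke_credential). Since O(rotate_keys) holds, K gives O(~revoke_credential).
Premise 4 is O(~revoke_credential → void_entry); since O(~revoke_credential), deontic closure gives O(void_entry).
Premise 6 is O(~waive_charter → ~void_entry); contrapositively O(void_entry → waive_charter). Since O(void_entry) holds, K gives O(waive_charter).
From O(waive_charter) and premise 8, O(waive_charter → calibrate_sensor), we obtain O(calibrate_sensor).
So O(calibrate_sensor) holds — calibrate_sensor is obligatory. None of the other listed options is made obligatory by any chain of premises.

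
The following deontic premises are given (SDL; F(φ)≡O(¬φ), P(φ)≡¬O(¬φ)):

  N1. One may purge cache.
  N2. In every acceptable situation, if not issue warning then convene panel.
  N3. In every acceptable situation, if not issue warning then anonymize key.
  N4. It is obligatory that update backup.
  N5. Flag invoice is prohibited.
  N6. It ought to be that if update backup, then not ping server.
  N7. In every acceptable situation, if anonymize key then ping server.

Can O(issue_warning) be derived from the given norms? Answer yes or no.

Premise 4 states O(update_backup) outright.
Premise 6 is O(update_backup → ¬ping_server); since O(update_backup), deontic closure gives O(¬ping_server).
Premise 7 is O(anonymize_key → ping_server); contrapositively O(¬ping_server → ¬anonymize_key). Since O(¬ping_server) holds, K gives O(¬anonymize_key).
Premise 3 is O(¬issue_warning → anonymize_key); contrapositively O(¬anonymize_key → issue_warning). Since O(¬anonymize_key) holds, K gives O(issue_warning).
Premises 1, 2, 5 do not contribute to this derivation.
So O(issue_warning) follows.

Yes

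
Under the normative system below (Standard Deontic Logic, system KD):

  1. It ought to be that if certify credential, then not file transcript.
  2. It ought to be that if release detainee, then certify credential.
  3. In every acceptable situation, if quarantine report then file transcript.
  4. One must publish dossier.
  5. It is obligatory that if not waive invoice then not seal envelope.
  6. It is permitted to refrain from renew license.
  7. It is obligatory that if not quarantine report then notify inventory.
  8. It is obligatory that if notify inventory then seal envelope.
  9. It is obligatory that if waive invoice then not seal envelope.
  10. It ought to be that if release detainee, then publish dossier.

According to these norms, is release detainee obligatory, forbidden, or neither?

Premises 5 and 9 cover both cases: O(¬waive_invoice → ¬seal_envelope) and O(waive_invoice → ¬seal_envelope). Since ¬waive_invoice ∨ waive_invoice is a tautology, O(¬seal_envelope) follows.
Premise 8, O(notify_inventory → seal_envelope), contraposes to O(¬seal_envelope → ¬notify_inventory); with O(¬seal_envelope) we get O(¬notify_inventory).
Premise 7 is O(¬quarantine_report → notify_inventory); contrapositively O(¬notify_inventory → quarantine_report). Since O(¬notify_inventory) holds, K gives O(quarantine_report).
Applying K to premise 3 (O(quarantine_report → file_transcript)) and O(quarantine_report) yields O(file_transcript).
Premise 1 is O(certify_credential → ¬file_transcript); contrapositively O(file_transcript → ¬certify_credential). Since O(file_transcript) holds, K gives O(¬certify_credential).
Premise 2, O(release_detainee → certify_credential), contraposes to O(¬certify_credential → ¬release_detainee); with O(¬certify_credential) we get O(¬release_detainee).
Premises 4, 6, 10 do not contribute to this derivation.
Thus O(¬release_detainee), which is F(release_detainee): release_detainee is forbidden.

Forbidden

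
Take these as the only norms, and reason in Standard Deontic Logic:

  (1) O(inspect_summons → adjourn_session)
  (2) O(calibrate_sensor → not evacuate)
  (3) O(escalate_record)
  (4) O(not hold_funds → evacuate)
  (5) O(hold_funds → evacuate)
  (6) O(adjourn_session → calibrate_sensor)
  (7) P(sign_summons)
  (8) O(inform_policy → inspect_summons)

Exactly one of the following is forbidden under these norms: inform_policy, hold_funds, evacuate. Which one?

Premises 4 and 5 are O(not hold_funds → evacuate) and O(hold_funds → evacuate); every ideal world satisfies not hold_funds or hold_funds, so in either case evacuate holds — hence O(evacuate).
Premise 2 is O(calibrate_sensor → not evacuate); contrapositively O(evacuate → not calibrate_sensor). Since O(evacuate) holds, K gives O(not calibrate_sensor).
Premise 6 is O(adjourn_session → calibrate_sensor); contrapositively O(not calibrate_sensor → not adjourn_session). Since O(not calibrate_sensor) holds, K gives O(not adjourn_session).
Premise 1, O(inspect_summons → adjourn_session), contraposes to O(not adjourn_session → not inspect_summons); with O(not adjourn_session) we get O(not inspect_summons).
Premise 8, O(inform_policy → inspect_summons), contraposes to O(not inspect_summons → not inform_policy); with O(not inspect_summons) we get O(not inform_policy).
So O(not inform_policy) holds, i.e. inform_policy is forbidden. None of the other listed options is forbidden under the premises.

inform_policy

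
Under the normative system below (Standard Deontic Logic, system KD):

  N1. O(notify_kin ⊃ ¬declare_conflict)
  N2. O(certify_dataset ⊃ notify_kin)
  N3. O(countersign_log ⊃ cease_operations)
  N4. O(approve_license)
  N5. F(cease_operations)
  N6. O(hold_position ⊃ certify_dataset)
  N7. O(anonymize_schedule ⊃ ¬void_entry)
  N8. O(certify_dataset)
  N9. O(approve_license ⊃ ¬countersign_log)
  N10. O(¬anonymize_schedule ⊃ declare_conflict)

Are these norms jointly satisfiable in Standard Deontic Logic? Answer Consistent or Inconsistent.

Premise 3 is O(countersign_log ⊃ cease_operations), but O(countersign_log) is not derivable from the premises, so it does not yield O(cease_operations).
So O(cease_operations) is not derivable, and the apparent clash with O(¬cease_operations) does not arise.
A world satisfying every obligation exists (e.g. anonymize_schedule=true, approve_license=true, cease_operations=false, certify_dataset=true, countersign_log=false, declare_conflict=false, hold_position=false, notify_kin=true, void_entry=false); no atom is both obligatory and forbidden, so the set is consistent.

Consistent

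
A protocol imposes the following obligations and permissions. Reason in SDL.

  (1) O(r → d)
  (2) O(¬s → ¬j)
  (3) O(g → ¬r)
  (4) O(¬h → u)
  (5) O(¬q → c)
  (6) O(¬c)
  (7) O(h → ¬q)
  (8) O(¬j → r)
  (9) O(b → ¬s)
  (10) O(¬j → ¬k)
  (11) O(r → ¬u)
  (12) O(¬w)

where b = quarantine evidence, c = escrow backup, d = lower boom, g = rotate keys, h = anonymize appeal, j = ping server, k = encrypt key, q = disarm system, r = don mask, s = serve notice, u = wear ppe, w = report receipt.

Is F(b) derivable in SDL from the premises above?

Yes

Premise 6 gives O(¬c).
Premise 5 is O(¬q → c); contrapositively O(¬c → q). Since O(¬c) holds, K gives O(q).
Premise 7 is O(h → ¬q); contrapositively O(q → ¬h). Since O(q) holds, K gives O(¬h).
Premise 4 is O(¬h → u); since O(¬h), deontic closure gives O(u).
The contrapositive of premise 11 (O(r → ¬u)) is O(u → ¬r), and O(u) is already established, so O(¬r).
The contrapositive of premise 8 (O(¬j → r)) is O(¬r → j), and O(¬r) is already established, so O(j).
Premise 2, O(¬s → ¬j), contraposes to O(j → s); with O(j) we get O(s).
Premise 9 is O(b → ¬s); contrapositively O(s → ¬b). Since O(s) holds, K gives O(¬b).
Premises 1, 3, 10, 12 do not contribute to this derivation.
So O(¬b) holds, i.e. F(b). The claim follows.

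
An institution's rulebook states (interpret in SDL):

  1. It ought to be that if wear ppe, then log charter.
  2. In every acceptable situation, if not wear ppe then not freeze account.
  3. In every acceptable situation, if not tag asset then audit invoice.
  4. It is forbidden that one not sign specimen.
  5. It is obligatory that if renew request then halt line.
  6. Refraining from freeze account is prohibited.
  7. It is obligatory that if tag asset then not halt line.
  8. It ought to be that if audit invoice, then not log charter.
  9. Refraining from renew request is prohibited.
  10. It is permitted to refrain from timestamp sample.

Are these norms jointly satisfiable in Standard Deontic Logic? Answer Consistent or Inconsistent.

Inconsistent

Premise 6, F(¬freeze_account), is equivalent to O(freeze_account).
Premise 2 is O(¬wear_ppe → ¬freeze_account); contrapositively O(freeze_account → wear_ppe). Since O(freeze_account) holds, K gives O(wear_ppe).
Premise 1 is O(wear_ppe → log_charter); since O(wear_ppe), deontic closure gives O(log_charter).
Premise 8 is O(audit_invoice → ¬log_charter); contrapositively O(log_charter → ¬audit_invoice). Since O(log_charter) holds, K gives O(¬audit_invoice).
The contrapositive of premise 3 (O(¬tag_asset → audit_invoice)) is O(¬audit_invoice → tag_asset), and O(¬audit_invoice) is already established, so O(tag_asset).
Premise 7 is O(tag_asset → ¬halt_line); since O(tag_asset), deontic closure gives O(¬halt_line).
Premise 5 is O(renew_request → halt_line); contrapositively O(¬halt_line → ¬renew_request). Since O(¬halt_line) holds, K gives O(¬renew_request).
Yet premise 9 is F(¬renew_request), i.e. O(renew_request).
We now have both O(¬renew_request) and O(renew_request) — renew_request is simultaneously obligatory and forbidden, violating the D-axiom.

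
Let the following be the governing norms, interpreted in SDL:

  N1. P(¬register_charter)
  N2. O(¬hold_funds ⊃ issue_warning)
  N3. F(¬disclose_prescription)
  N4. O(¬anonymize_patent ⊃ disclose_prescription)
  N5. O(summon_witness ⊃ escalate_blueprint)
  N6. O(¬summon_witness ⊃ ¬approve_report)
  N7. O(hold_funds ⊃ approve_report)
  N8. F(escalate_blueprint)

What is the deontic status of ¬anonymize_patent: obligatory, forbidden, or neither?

Premise 4 is O(¬anonymize_patent ⊃ disclose_prescription); even if O(disclose_prescription) held, inferring O(¬anonymize_patent) would be affirming the consequent — invalid.
No premise or chain of K-axiom applications forces O(¬anonymize_patent), and none forces O(anonymize_patent). So ¬anonymize_patent is neither obligatory nor forbidden under these norms.

Neither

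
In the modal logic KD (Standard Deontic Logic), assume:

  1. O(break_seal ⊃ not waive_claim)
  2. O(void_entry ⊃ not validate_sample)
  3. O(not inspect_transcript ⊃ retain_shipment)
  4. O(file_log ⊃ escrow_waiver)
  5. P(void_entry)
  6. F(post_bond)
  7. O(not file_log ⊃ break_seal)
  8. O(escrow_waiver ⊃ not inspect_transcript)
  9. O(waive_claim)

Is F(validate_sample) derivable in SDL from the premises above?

No

Premise 2 is O(void_entry ⊃ not validate_sample), but O(void_entry) is not derivable from the premises (the permission P(void_entry) asserts only not O(not void_entry), not O(void_entry)), so it does not yield O(not validate_sample).
No other premise forces O(not validate_sample). An ideal world satisfying every premise can still have validate_sample true, so F(validate_sample) is not derivable.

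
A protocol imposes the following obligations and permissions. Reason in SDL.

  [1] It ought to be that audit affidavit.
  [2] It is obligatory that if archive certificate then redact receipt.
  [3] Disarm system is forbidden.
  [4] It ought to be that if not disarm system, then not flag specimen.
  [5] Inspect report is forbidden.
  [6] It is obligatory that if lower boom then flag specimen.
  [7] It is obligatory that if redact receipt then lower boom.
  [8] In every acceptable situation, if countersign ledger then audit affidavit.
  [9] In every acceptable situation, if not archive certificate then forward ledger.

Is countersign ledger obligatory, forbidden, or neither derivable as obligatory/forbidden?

Neither

Premise 8 is O(countersign_ledger → audit_affidavit); even if O(audit_affidavit) held, inferring O(countersign_ledger) would be affirming the consequent — invalid.
No premise or chain of K-axiom applications forces O(countersign_ledger), and none forces O(¬countersign_ledger). So countersign_ledger is neither obligatory nor forbidden under these norms.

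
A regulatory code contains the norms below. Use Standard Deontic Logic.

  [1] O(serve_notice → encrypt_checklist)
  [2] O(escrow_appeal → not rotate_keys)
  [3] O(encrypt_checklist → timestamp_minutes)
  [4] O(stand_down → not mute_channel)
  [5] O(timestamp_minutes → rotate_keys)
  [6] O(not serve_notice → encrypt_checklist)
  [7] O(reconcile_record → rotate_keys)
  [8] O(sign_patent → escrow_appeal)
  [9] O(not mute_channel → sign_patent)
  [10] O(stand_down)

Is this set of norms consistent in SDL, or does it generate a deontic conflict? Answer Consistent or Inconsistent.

Premises 1 and 6 are O(serve_notice → encrypt_checklist) and O(not serve_notice → encrypt_checklist); every ideal world satisfies serve_notice or not serve_notice, so in either case encrypt_checklist holds — hence O(encrypt_checklist).
Premise 3 is O(encrypt_checklist → timestamp_minutes); since O(encrypt_checklist), deontic closure gives O(timestamp_minutes).
From O(timestamp_minutes) and premise 5, O(timestamp_minutes → rotate_keys), we obtain O(rotate_keys).
The contrapositive of premise 2 (O(escrow_appeal → not rotate_keys)) is O(rotate_keys → not escrow_appeal), and O(rotate_keys) is already established, so O(not escrow_appeal).
The contrapositive of premise 8 (O(sign_patent → escrow_appeal)) is O(not escrow_appeal → not sign_patent), and O(not escrow_appeal) is already established, so O(not sign_patent).
Premise 9, O(not mute_channel → sign_patent), contraposes to O(not sign_patent → mute_channel); with O(not sign_patent) we get O(mute_channel).
Premise 4 is O(stand_down → not mute_channel); contrapositively O(mute_channel → not stand_down). Since O(mute_channel) holds, K gives O(not stand_down).
Yet premise 10 states O(stand_down).
We now have both O(not stand_down) and O(stand_down) — stand_down is simultaneously obligatory and forbidden, violating the D-axiom.

Inconsistent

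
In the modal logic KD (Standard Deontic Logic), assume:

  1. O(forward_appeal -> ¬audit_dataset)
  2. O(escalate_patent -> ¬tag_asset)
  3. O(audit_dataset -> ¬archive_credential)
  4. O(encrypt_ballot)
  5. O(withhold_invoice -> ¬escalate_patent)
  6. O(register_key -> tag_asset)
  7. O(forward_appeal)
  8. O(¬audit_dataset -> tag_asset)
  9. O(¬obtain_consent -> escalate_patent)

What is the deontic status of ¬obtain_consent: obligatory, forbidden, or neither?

From premise 7 we have O(forward_appeal).
From O(forward_appeal) and premise 1, O(forward_appeal -> ¬audit_dataset), we obtain O(¬audit_dataset).
With premise 8, O(¬audit_dataset -> tag_asset), the K-axiom yields O(tag_asset).
The contrapositive of premise 2 (O(escalate_patent -> ¬tag_asset)) is O(tag_asset -> ¬escalate_patent), and O(tag_asset) is already established, so O(¬escalate_patent).
Premise 9 is O(¬obtain_consent -> escalate_patent); contrapositively O(¬escalate_patent -> obtain_consent). Since O(¬escalate_patent) holds, K gives O(obtain_consent).
Premises 3, 4, 5, 6 do not contribute to this derivation.
Thus O(obtain_consent), which is F(¬obtain_consent): ¬obtain_consent is forbidden.

Forbidden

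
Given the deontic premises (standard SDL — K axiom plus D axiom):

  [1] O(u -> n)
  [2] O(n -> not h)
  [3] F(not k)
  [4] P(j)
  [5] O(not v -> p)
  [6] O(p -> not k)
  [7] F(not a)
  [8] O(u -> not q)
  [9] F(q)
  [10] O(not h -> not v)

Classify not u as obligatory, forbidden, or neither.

Obligatory

Premise 3, F(not k), is equivalent to O(k).
The contrapositive of premise 6 (O(p -> not k)) is O(k -> not p), and O(k) is already established, so O(not p).
Premise 5 is O(not v -> p); contrapositively O(not p -> v). Since O(not p) holds, K gives O(v).
Premise 10 is O(not h -> not v); contrapositively O(v -> h). Since O(v) holds, K gives O(h).
The contrapositive of premise 2 (O(n -> not h)) is O(h -> not n), and O(h) is already established, so O(not n).
The contrapositive of premise 1 (O(u -> n)) is O(not n -> not u), and O(not n) is already established, so O(not u).
Premises 4, 7, 8, 9 do not contribute to this derivation.
Hence not u is obligatory.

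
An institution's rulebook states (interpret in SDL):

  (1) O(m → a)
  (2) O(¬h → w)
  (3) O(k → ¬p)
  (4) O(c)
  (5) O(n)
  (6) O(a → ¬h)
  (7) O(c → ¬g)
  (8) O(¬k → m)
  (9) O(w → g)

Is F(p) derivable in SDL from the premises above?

Premise 4 states O(c) outright.
Premise 7 is O(c → ¬g); since O(c), deontic closure gives O(¬g).
Premise 9 is O(w → g); contrapositively O(¬g → ¬w). Since O(¬g) holds, K gives O(¬w).
Premise 2, O(¬h → w), contraposes to O(¬w → h); with O(¬w) we get O(h).
Premise 6, O(a → ¬h), contraposes to O(h → ¬a); with O(h) we get O(¬a).
Premise 1, O(m → a), contraposes to O(¬a → ¬m); with O(¬a) we get O(¬m).
Premise 8 is O(¬k → m); contrapositively O(¬m → k). Since O(¬m) holds, K gives O(k).
Premise 3 is O(k → ¬p); since O(k), deontic closure gives O(¬p).
Premise 5 does not contribute to this derivation.
So O(¬p) holds, i.e. F(p). The claim follows.

Yes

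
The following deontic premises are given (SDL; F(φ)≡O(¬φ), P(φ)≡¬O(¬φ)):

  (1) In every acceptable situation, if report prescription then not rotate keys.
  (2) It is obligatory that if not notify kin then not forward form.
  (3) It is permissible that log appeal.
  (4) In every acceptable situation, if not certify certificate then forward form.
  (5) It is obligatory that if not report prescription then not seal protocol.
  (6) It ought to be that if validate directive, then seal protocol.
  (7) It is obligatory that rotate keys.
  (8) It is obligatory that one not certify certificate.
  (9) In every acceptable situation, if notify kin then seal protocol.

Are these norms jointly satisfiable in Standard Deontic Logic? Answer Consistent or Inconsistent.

Inconsistent

From premise 8 we have O(¬certify_certificate).
Applying K to premise 4 (O(¬certify_certificate → forward_form)) and O(¬certify_certificate) yields O(forward_form).
Premise 2, O(¬notify_kin → ¬forward_form), contraposes to O(forward_form → notify_kin); with O(forward_form) we get O(notify_kin).
Premise 9 is O(notify_kin → seal_protocol); since O(notify_kin), deontic closure gives O(seal_protocol).
Premise 5, O(¬report_prescription → ¬seal_protocol), contraposes to O(seal_protocol → report_prescription); with O(seal_protocol) we get O(report_prescription).
Premise 1 is O(report_prescription → ¬rotate_keys); since O(report_prescription), deontic closure gives O(¬rotate_keys).
Yet premise 7 states O(rotate_keys).
We now have both O(¬rotate_keys) and O(rotate_keys) — rotate_keys is simultaneously obligatory and forbidden, violating the D-axiom.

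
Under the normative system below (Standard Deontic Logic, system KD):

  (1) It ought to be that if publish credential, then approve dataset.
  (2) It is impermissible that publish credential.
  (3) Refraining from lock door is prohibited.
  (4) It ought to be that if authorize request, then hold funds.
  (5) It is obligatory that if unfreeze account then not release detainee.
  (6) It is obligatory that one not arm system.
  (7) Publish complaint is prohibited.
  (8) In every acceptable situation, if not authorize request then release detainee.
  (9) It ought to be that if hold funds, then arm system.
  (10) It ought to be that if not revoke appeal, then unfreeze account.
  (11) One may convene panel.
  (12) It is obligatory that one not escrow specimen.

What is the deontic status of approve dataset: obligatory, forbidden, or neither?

Premise 1 is O(publish_credential → approve_dataset), but O(publish_credential) is not derivable from the premises, so it does not yield O(approve_dataset).
No premise or chain of K-axiom applications forces O(approve_dataset), and none forces O(¬approve_dataset). So approve_dataset is neither obligatory nor forbidden under these norms.

Neither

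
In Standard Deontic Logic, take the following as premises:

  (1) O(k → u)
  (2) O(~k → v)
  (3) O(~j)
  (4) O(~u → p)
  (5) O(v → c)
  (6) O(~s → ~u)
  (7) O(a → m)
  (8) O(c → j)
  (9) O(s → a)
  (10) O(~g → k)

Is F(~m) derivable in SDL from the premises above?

Yes

Premise 3 gives O(~j).
The contrapositive of premise 8 (O(c → j)) is O(~j → ~c), and O(~j) is already established, so O(~c).
The contrapositive of premise 5 (O(v → c)) is O(~c → ~v), and O(~c) is already established, so O(~v).
Premise 2, O(~k → v), contraposes to O(~v → k); with O(~v) we get O(k).
Premise 1 is O(k → u); since O(k), deontic closure gives O(u).
Premise 6, O(~s → ~u), contraposes to O(u → s); with O(u) we get O(s).
Applying K to premise 9 (O(s → a)) and O(s) yields O(a).
From O(a) and premise 7, O(a → m), we obtain O(m).
Premises 4, 10 do not contribute to this derivation.
So O(m) holds, i.e. F(~m). The claim follows.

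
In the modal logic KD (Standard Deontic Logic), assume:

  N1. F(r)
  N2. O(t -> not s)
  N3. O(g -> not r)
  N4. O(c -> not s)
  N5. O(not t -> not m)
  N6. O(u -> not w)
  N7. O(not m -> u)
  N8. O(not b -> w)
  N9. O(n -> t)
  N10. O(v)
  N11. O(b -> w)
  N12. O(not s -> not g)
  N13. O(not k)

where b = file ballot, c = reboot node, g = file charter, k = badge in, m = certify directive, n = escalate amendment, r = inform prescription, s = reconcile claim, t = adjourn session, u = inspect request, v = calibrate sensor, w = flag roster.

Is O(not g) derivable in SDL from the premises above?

Yes

Premises 8 and 11 are O(not b -> w) and O(b -> w); every ideal world satisfies not b or b, so in either case w holds — hence O(w).
Premise 6 is O(u -> not w); contrapositively O(w -> not u). Since O(w) holds, K gives O(not u).
Premise 7, O(not m -> u), contraposes to O(not u -> m); with O(not u) we get O(m).
Premise 5 is O(not t -> not m); contrapositively O(m -> t). Since O(m) holds, K gives O(t).
Premise 2 is O(t -> not s); since O(t), deontic closure gives O(not s).
With premise 12, O(not s -> not g), the K-axiom yields O(not g).
Premises 1, 3, 4, 9, 10, 13 do not contribute to this derivation.
So O(not g) follows.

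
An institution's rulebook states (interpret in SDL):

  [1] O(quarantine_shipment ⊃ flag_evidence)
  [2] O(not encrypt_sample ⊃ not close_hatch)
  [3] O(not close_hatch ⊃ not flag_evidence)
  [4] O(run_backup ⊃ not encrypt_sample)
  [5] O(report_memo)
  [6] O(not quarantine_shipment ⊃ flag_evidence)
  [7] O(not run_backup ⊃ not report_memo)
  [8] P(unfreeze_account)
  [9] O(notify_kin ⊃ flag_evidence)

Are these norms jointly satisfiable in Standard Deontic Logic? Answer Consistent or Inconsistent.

By case analysis on quarantine_shipment: premise 1 gives O(quarantine_shipment ⊃ flag_evidence) and premise 6 gives O(not quarantine_shipment ⊃ flag_evidence), so O(flag_evidence) either way.
Premise 3, O(not close_hatch ⊃ not flag_evidence), contraposes to O(flag_evidence ⊃ close_hatch); with O(flag_evidence) we get O(close_hatch).
Premise 2, O(not encrypt_sample ⊃ not close_hatch), contraposes to O(close_hatch ⊃ encrypt_sample); with O(close_hatch) we get O(encrypt_sample).
Premise 4, O(run_backup ⊃ not encrypt_sample), contraposes to O(encrypt_sample ⊃ not run_backup); with O(encrypt_sample) we get O(not run_backup).
With premise 7, O(not run_backup ⊃ not report_memo), the K-axiom yields O(not report_memo).
But premise 5 directly asserts O(report_memo).
We now have both O(not report_memo) and O(report_memo) — report_memo is simultaneously obligatory and forbidden, violating the D-axiom.

Inconsistent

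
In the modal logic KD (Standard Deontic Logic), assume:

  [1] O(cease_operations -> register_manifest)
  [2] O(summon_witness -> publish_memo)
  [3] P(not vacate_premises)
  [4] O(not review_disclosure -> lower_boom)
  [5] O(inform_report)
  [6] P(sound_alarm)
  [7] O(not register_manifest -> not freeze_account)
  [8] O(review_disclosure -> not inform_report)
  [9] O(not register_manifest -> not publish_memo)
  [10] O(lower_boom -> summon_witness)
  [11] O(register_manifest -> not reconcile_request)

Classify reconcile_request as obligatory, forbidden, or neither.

Forbidden

Premise 5 states O(inform_report) outright.
The contrapositive of premise 8 (O(review_disclosure -> not inform_report)) is O(inform_report -> not review_disclosure), and O(inform_report) is already established, so O(not review_disclosure).
From O(not review_disclosure) and premise 4, O(not review_disclosure -> lower_boom), we obtain O(lower_boom).
Applying K to premise 10 (O(lower_boom -> summon_witness)) and O(lower_boom) yields O(summon_witness).
Premise 2 is O(summon_witness -> publish_memo); since O(summon_witness), deontic closure gives O(publish_memo).
Premise 9 is O(not register_manifest -> not publish_memo); contrapositively O(publish_memo -> register_manifest). Since O(publish_memo) holds, K gives O(register_manifest).
From O(register_manifest) and premise 11, O(register_manifest -> not reconcile_request), we obtain O(not reconcile_request).
Premises 1, 3, 6, 7 do not contribute to this derivation.
Thus O(not reconcile_request), which is F(reconcile_request): reconcile_request is forbidden.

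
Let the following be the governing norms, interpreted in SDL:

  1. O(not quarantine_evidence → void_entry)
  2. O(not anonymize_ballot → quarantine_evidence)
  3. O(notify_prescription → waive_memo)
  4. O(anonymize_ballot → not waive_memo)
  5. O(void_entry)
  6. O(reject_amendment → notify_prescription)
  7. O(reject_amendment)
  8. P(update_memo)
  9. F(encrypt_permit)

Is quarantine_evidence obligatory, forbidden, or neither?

Obligatory

Premise 7 states O(reject_amendment) outright.
With premise 6, O(reject_amendment → notify_prescription), the K-axiom yields O(notify_prescription).
From O(notify_prescription) and premise 3, O(notify_prescription → waive_memo), we obtain O(waive_memo).
The contrapositive of premise 4 (O(anonymize_ballot → not waive_memo)) is O(waive_memo → not anonymize_ballot), and O(waive_memo) is already established, so O(not anonymize_ballot).
Premise 2 is O(not anonymize_ballot → quarantine_evidence); since O(not anonymize_ballot), deontic closure gives O(quarantine_evidence).
Premises 1, 5, 8, 9 do not contribute to this derivation.
Hence quarantine_evidence is obligatory.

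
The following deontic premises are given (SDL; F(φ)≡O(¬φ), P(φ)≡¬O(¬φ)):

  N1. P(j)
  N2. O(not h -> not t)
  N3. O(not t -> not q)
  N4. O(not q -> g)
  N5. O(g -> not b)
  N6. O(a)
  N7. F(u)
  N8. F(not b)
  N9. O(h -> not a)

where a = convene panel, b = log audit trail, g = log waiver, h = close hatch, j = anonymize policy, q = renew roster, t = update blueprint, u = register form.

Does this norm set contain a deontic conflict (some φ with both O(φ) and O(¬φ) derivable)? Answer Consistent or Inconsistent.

Premise 8 is F(not b), i.e. O(b).
The contrapositive of premise 5 (O(g -> not b)) is O(b -> not g), and O(b) is already established, so O(not g).
Premise 4, O(not q -> g), contraposes to O(not g -> q); with O(not g) we get O(q).
Premise 3, O(not t -> not q), contraposes to O(q -> t); with O(q) we get O(t).
Premise 2, O(not h -> not t), contraposes to O(t -> h); with O(t) we get O(h).
Premise 9 is O(h -> not a); since O(h), deontic closure gives O(not a).
Yet premise 6 states O(a).
We now have both O(not a) and O(a) — a is simultaneously obligatory and forbidden, violating the D-axiom.

Inconsistent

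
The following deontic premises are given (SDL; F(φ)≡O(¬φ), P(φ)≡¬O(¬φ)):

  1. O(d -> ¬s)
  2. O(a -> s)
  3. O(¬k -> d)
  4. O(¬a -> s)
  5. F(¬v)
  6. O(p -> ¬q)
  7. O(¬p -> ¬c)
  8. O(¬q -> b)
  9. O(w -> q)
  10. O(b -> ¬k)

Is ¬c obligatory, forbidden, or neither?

By case analysis on ¬a: premise 4 gives O(¬a -> s) and premise 2 gives O(a -> s), so O(s) either way.
The contrapositive of premise 1 (O(d -> ¬s)) is O(s -> ¬d), and O(s) is already established, so O(¬d).
Premise 3, O(¬k -> d), contraposes to O(¬d -> k); with O(¬d) we get O(k).
Premise 10, O(b -> ¬k), contraposes to O(k -> ¬b); with O(k) we get O(¬b).
Premise 8, O(¬q -> b), contraposes to O(¬b -> q); with O(¬b) we get O(q).
The contrapositive of premise 6 (O(p -> ¬q)) is O(q -> ¬p), and O(q) is already established, so O(¬p).
From O(¬p) and premise 7, O(¬p -> ¬c), we obtain O(¬c).
Premises 5, 9 do not contribute to this derivation.
Hence ¬c is obligatory.

Obligatory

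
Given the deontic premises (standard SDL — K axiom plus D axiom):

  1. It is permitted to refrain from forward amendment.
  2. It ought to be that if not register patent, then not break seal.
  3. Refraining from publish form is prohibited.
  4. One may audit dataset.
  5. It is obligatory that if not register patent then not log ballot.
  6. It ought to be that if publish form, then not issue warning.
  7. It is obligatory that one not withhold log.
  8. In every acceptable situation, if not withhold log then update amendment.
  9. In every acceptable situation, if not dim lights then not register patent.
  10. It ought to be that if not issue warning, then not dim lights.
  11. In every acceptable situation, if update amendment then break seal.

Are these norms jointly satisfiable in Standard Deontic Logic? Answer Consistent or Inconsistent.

Inconsistent

From premise 7 we have O(¬withhold_log).
Applying K to premise 8 (O(¬withhold_log → update_amendment)) and O(¬withhold_log) yields O(update_amendment).
With premise 11, O(update_amendment → break_seal), the K-axiom yields O(break_seal).
Premise 2 is O(¬register_patent → ¬break_seal); contrapositively O(break_seal → register_patent). Since O(break_seal) holds, K gives O(register_patent).
Premise 9, O(¬dim_lights → ¬register_patent), contraposes to O(register_patent → dim_lights); with O(register_patent) we get O(dim_lights).
Premise 10, O(¬issue_warning → ¬dim_lights), contraposes to O(dim_lights → issue_warning); with O(dim_lights) we get O(issue_warning).
Premise 6, O(publish_form → ¬issue_warning), contraposes to O(issue_warning → ¬publish_form); with O(issue_warning) we get O(¬publish_form).
But premise 3, F(¬publish_form), means O(publish_form).
We now have both O(¬publish_form) and O(publish_form) — publish_form is simultaneously obligatory and forbidden, violating the D-axiom.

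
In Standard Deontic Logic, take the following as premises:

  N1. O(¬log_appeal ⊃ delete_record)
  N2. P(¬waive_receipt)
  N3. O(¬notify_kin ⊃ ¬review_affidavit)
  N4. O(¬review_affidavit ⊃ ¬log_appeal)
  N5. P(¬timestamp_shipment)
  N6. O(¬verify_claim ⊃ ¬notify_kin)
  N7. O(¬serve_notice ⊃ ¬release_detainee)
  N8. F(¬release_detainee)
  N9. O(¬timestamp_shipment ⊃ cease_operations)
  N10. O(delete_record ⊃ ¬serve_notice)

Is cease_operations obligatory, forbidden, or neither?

Premise 9 is O(¬timestamp_shipment ⊃ cease_operations), but O(¬timestamp_shipment) is not derivable from the premises (the permission P(¬timestamp_shipment) asserts only ¬O(timestamp_shipment), not O(¬timestamp_shipment)), so it does not yield O(cease_operations).
No premise or chain of K-axiom applications forces O(cease_operations), and none forces O(¬cease_operations). So cease_operations is neither obligatory nor forbidden under these norms.

Neither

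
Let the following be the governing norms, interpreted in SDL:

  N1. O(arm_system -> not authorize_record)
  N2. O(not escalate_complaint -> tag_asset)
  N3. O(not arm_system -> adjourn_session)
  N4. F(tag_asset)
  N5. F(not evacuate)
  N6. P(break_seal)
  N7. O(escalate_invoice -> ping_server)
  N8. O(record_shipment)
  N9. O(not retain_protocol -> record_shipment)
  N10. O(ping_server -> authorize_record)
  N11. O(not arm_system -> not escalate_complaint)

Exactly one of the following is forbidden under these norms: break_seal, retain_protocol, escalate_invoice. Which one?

Premise 4, F(tag_asset), is equivalent to O(not tag_asset).
The contrapositive of premise 2 (O(not escalate_complaint -> tag_asset)) is O(not tag_asset -> escalate_complaint), and O(not tag_asset) is already established, so O(escalate_complaint).
The contrapositive of premise 11 (O(not arm_system -> not escalate_complaint)) is O(escalate_complaint -> arm_system), and O(escalate_complaint) is already established, so O(arm_system).
Applying K to premise 1 (O(arm_system -> not authorize_record)) and O(arm_system) yields O(not authorize_record).
Premise 10 is O(ping_server -> authorize_record); contrapositively O(not authorize_record -> not ping_server). Since O(not authorize_record) holds, K gives O(not ping_server).
Premise 7 is O(escalate_invoice -> ping_server); contrapositively O(not ping_server -> not escalate_invoice). Since O(not ping_server) holds, K gives O(not escalate_invoice).
So O(not escalate_invoice) holds, i.e. escalate_invoice is forbidden. None of the other listed options is forbidden under the premises.

escalate_invoice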